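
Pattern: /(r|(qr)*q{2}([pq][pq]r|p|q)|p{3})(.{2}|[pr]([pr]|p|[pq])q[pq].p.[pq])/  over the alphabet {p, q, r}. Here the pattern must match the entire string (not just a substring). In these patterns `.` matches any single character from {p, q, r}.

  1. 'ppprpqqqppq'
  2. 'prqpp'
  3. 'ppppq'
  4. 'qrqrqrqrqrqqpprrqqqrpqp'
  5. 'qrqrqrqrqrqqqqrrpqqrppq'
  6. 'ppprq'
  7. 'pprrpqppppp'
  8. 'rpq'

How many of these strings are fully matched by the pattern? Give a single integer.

1 → match
2 → no match
3 → match
4 → match
5 → match
6 → match
7 → no match
8 → match
Total matched: 6

6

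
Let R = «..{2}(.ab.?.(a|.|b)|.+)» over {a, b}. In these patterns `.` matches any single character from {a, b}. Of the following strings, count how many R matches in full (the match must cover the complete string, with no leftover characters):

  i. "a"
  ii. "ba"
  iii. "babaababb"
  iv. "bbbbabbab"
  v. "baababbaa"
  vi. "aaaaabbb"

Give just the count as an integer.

4

i → no match
ii → no match
iii → match
iv → match
v → match
vi → match
Total matched: 4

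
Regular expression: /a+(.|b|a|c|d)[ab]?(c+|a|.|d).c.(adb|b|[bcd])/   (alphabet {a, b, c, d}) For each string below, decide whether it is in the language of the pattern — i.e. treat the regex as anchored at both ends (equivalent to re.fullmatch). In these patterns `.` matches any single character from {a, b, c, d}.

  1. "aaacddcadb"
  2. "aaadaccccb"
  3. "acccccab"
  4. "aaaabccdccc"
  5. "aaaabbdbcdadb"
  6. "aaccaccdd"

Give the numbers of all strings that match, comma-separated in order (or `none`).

2, 3, 4, 5

1 → no match
2 → match
3 → match
4 → match
5 → match
6 → no match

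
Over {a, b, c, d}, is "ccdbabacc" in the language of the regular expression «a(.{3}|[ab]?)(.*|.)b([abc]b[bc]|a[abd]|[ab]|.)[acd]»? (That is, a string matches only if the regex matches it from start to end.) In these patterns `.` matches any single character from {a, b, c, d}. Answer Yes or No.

No

Every match must start with "a", but "ccdbabacc" does not.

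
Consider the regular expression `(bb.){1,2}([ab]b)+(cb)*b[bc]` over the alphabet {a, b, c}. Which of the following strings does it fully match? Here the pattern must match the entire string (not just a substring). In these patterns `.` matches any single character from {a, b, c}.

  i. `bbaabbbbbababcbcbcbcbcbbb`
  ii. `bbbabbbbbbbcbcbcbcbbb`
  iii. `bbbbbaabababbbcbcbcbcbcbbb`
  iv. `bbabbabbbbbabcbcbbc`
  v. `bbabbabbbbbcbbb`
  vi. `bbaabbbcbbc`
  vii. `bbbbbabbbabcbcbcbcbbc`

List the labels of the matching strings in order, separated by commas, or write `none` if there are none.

i → match
ii → match
iii → match
iv → match
v → match
vi → match
vii → match

i, ii, iii, iv, v, vi, vii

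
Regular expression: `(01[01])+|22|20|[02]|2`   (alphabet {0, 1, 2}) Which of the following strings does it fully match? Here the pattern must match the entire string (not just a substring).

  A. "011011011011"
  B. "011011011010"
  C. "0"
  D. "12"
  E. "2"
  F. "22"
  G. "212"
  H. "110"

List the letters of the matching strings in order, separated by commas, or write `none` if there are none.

A, B, C, E, F

A → match
B → match
C → match
D → no match
E → match
F → match
G → no match
H → no match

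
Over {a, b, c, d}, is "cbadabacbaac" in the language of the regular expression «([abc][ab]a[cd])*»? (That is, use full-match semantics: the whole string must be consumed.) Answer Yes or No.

Yes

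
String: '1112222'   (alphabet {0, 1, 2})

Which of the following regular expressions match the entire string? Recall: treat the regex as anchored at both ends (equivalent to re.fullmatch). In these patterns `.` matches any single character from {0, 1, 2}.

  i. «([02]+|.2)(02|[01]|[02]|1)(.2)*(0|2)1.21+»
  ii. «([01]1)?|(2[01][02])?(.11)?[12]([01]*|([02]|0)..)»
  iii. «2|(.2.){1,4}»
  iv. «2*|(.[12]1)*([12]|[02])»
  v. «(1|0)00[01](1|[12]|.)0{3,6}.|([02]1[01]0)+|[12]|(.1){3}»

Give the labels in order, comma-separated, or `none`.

i → no match — must end with '1'
ii → match
iii → no match
iv → no match
v → no match

ii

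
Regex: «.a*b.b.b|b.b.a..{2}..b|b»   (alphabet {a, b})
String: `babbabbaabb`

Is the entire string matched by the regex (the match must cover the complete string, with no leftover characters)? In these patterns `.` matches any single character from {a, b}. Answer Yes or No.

Yes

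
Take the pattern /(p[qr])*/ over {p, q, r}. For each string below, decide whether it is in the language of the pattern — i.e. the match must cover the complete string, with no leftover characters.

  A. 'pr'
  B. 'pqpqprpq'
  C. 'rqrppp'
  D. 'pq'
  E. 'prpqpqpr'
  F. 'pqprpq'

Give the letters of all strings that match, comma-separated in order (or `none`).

A, B, D, E, F

A → match
B → match
C → no match
D → match
E → match
F → match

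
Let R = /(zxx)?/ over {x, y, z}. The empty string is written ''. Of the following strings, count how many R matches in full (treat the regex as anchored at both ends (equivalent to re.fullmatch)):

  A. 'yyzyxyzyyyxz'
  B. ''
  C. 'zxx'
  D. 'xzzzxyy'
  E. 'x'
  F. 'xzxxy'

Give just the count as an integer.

A → no match
B → match
C → match
D → no match
E → no match
F → no match
Total matched: 2

2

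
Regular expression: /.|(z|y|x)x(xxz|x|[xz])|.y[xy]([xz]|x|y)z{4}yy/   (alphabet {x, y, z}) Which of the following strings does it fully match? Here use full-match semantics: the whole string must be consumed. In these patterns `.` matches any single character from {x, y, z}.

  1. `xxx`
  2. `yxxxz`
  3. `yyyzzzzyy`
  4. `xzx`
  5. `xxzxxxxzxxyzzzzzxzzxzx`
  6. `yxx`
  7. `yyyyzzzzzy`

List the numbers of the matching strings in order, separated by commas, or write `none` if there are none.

1, 2, 6

1 → match
2 → match
3 → no match
4 → no match
5 → no match
6 → match
7 → no match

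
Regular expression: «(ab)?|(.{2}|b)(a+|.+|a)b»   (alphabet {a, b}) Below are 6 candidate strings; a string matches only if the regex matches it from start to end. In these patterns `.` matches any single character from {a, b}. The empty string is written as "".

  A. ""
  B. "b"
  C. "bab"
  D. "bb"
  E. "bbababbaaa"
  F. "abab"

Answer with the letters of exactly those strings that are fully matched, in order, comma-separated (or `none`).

A. "" → match
B. "b" → no match
C. "bab" → match
D. "bb" → no match
E. "bbababbaaa" → no match
F. "abab" → match

A, C, F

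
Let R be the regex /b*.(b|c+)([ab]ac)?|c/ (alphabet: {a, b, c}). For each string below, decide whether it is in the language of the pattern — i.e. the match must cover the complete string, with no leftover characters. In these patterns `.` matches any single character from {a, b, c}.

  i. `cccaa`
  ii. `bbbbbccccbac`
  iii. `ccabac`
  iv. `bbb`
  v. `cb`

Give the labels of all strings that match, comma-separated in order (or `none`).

ii, iv, v

i → no match
ii → match
iii → no match
iv → match
v → match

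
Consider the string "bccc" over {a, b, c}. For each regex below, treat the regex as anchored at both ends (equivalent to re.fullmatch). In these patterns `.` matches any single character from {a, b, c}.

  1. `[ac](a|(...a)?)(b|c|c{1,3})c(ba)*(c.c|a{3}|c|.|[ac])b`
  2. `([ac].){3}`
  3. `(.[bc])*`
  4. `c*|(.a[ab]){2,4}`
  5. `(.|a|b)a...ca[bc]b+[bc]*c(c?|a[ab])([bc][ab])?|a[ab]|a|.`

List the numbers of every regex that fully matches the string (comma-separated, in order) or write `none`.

3

1 → no match — must end with "b"
2 → no match
3 → match
4 → no match
5 → no match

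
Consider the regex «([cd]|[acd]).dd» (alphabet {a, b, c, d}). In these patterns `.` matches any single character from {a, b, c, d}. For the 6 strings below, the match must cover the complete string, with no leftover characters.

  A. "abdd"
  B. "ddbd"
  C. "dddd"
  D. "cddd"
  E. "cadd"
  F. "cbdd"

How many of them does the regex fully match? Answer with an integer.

5

A → match
B → no match — must end with "dd"
C → match
D → match
E → match
F → match
Total matched: 5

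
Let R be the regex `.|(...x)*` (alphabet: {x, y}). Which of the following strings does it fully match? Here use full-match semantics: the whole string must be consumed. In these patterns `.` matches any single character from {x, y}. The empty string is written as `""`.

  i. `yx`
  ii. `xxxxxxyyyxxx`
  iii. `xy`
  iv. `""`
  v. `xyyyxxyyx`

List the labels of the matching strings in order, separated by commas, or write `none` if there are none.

iv

i → no match
ii → no match
iii → no match
iv → match
v → no match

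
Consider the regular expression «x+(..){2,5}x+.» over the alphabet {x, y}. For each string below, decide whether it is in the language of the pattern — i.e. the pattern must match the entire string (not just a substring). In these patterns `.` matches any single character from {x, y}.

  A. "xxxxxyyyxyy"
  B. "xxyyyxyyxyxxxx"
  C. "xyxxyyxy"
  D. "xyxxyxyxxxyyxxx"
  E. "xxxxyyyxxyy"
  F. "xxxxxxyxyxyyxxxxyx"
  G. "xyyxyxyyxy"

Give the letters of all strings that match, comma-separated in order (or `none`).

B

A. "xxxxxyyyxyy" → no match
B → match
C. "xyxxyyxy" → no match
D → no match
E. "xxxxyyyxxyy" → no match
F → no match
G. "xyyxyxyyxy" → no match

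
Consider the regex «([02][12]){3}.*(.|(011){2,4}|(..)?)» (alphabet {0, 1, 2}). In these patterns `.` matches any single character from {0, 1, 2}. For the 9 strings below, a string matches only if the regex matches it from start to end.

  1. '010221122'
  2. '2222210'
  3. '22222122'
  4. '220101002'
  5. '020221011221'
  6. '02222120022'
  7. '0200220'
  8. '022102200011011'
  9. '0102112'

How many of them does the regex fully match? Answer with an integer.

1 → match
2 → match
3 → match
4 → match
5 → match
6 → match
7 → no match
8 → match
9 → no match
Total matched: 7

7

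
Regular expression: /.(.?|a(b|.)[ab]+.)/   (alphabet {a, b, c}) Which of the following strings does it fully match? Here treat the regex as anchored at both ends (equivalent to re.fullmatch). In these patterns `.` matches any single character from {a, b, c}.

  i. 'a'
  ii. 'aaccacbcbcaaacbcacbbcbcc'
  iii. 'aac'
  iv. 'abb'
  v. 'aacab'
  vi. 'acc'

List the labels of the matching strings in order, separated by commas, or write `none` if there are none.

i. 'a' → match
ii → no match
iii. 'aac' → no match
iv. 'abb' → no match
v. 'aacab' → match
vi. 'acc' → no match

i, v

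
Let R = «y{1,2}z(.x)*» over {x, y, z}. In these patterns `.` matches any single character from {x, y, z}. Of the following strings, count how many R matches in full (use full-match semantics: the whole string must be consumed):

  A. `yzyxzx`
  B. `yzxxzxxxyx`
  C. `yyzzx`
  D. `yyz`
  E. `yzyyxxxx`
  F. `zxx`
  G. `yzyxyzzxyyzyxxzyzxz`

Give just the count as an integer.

4

A → match
B → match
C → match
D → match
E → no match
F → no match — must start with `y`
G → no match
Total matched: 4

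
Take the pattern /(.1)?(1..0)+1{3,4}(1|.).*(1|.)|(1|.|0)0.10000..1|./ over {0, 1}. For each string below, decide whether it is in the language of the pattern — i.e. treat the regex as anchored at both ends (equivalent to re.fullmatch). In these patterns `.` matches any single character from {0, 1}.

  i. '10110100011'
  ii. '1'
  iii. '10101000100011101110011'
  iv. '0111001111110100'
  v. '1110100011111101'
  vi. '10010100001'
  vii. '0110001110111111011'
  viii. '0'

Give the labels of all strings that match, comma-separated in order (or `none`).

ii, iii, iv, v, vii, viii

i → no match
ii → match
iii → match
iv → match
v → match
vi → no match
vii → match
viii → match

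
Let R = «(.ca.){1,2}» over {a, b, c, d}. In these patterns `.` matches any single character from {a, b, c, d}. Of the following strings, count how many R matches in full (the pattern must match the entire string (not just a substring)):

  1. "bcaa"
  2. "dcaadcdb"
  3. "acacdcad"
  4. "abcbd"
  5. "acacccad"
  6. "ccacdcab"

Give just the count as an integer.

1 → match
2 → no match
3 → match
4 → no match
5 → match
6 → match
Total matched: 4

4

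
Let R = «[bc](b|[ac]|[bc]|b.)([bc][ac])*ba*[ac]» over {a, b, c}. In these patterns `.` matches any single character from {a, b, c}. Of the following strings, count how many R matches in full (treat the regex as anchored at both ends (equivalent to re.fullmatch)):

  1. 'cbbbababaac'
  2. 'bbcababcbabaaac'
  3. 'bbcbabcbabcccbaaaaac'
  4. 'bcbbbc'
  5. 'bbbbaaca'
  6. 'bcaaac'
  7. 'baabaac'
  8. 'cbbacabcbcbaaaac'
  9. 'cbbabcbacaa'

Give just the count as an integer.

4

1 → match
2 → match
3 → match
4 → no match
5 → no match
6 → no match
7 → no match
8 → match
9 → no match
Total matched: 4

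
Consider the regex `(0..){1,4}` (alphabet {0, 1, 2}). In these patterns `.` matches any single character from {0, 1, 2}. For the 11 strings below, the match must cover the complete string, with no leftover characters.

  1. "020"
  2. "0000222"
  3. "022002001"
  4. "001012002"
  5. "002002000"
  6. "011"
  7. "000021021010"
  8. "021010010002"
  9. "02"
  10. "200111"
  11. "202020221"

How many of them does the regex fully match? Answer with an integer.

7

1. "020" → match
2. "0000222" → no match
3. "022002001" → match
4. "001012002" → match
5. "002002000" → match
6. "011" → match
7. "000021021010" → match
8. "021010010002" → match
9. "02" → no match
10. "200111" → no match — must start with "0"
11. "202020221" → no match — must start with "0"
Total matched: 7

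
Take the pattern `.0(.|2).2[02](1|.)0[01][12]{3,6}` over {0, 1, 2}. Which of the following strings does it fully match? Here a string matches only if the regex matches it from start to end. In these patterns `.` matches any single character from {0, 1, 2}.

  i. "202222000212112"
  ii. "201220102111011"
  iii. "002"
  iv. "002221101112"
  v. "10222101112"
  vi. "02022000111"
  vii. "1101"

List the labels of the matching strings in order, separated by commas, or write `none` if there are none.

i

i → match
ii → no match
iii → no match
iv → no match
v → no match
vi → no match
vii → no match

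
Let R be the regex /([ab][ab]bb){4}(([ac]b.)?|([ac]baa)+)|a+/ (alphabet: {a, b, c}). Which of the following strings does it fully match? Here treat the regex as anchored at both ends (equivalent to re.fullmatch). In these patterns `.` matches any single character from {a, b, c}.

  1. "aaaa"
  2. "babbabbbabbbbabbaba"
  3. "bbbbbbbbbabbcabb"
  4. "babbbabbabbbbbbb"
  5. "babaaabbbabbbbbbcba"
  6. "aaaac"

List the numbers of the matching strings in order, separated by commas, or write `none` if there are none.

1. "aaaa" → match
2 → match
3 → no match
4 → match
5 → no match
6. "aaaac" → no match

1, 2, 4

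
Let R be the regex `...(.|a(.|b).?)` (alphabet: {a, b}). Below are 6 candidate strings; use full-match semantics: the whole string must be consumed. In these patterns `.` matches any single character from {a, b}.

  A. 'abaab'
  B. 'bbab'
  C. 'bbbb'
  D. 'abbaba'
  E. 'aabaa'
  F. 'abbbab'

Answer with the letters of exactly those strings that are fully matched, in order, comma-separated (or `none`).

A, B, C, D, E

A → match
B → match
C → match
D → match
E → match
F → no match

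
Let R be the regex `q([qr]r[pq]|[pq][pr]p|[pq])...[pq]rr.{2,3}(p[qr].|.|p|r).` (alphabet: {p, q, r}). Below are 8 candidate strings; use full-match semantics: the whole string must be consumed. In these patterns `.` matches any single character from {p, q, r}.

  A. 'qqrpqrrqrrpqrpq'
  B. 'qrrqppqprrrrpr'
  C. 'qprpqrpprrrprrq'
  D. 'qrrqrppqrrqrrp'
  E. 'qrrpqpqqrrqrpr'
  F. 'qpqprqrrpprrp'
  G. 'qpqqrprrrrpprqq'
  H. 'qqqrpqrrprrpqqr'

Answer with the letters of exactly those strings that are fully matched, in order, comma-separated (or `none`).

A → match
B → match
C → match
D → match
E → match
F → match
G → match
H → match

A, B, C, D, E, F, G, H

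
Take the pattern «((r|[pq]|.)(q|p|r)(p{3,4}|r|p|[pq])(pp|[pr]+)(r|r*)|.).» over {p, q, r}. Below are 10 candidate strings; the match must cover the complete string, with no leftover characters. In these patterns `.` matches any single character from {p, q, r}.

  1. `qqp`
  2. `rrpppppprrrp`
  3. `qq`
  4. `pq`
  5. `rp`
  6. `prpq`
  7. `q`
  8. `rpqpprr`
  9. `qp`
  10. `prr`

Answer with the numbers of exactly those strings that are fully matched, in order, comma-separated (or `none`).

2, 3, 4, 5, 8, 9

1 → no match
2 → match
3 → match
4 → match
5 → match
6 → no match
7 → no match
8 → match
9 → match
10 → no match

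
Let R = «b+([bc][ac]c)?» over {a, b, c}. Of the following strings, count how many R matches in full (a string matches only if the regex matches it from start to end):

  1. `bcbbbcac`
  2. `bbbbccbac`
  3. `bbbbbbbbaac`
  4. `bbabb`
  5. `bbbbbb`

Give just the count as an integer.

1

1 → no match
2 → no match
3 → no match
4 → no match
5 → match
Total matched: 1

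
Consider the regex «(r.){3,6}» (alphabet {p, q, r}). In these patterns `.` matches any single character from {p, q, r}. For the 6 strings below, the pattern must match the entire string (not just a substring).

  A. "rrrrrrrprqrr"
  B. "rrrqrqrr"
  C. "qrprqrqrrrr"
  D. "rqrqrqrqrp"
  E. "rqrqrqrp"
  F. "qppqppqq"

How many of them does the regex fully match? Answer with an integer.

A → match
B → match
C → no match — must start with "r"
D → match
E → match
F → no match — must start with "r"
Total matched: 4

4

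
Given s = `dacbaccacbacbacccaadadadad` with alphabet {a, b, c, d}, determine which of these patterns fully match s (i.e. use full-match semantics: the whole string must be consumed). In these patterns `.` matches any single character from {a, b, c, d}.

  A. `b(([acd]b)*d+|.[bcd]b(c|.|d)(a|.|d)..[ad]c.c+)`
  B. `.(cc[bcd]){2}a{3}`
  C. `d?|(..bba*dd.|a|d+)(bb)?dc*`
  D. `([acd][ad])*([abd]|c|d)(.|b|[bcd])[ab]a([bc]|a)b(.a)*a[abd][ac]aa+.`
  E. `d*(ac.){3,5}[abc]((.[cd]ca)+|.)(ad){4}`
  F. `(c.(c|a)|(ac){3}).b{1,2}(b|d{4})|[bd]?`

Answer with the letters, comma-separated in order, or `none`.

E

A → no match — must start with `b`
B → no match — must end with `a`
C → no match
D → no match
E → match
F → no match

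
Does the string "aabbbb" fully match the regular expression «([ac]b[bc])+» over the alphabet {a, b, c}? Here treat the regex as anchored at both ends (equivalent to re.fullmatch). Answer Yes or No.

No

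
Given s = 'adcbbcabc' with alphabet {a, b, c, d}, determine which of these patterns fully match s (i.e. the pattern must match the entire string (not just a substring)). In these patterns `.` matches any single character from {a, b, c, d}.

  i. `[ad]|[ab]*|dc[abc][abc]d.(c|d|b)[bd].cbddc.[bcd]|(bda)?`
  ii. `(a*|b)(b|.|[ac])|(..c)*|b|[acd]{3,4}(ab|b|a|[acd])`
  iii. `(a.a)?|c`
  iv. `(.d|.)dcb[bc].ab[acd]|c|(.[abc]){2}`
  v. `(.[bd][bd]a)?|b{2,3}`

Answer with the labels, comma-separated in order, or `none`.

ii, iv

i → no match
ii → match
iii → no match
iv → match
v → no match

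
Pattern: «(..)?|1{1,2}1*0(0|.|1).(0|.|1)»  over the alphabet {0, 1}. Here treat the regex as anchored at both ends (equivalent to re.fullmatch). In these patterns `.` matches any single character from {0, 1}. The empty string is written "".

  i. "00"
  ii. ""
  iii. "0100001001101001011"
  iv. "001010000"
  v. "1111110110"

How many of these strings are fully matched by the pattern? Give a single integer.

i → match
ii → match
iii → no match
iv → no match
v → match
Total matched: 3

3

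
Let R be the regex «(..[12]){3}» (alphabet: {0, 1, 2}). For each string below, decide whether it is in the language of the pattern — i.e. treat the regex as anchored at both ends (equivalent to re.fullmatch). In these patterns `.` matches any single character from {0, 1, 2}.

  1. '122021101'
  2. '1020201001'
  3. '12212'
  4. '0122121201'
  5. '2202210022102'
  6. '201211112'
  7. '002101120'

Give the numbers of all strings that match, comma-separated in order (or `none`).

1, 6

1 → match
2 → no match
3 → no match
4 → no match
5 → no match
6 → match
7 → no match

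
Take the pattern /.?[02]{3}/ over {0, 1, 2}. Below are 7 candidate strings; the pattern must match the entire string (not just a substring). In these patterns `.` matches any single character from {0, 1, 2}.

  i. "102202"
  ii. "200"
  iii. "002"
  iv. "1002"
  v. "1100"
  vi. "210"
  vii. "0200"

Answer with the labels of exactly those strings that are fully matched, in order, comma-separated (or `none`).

ii, iii, iv, vii

i → no match
ii → match
iii → match
iv → match
v → no match
vi → no match
vii → match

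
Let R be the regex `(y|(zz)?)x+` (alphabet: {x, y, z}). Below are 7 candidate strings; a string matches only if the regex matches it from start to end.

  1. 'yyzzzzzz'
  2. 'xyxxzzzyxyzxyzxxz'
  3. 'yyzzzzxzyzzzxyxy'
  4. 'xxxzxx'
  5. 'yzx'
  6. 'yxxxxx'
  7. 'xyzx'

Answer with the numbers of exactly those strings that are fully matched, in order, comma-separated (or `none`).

1 → no match — must end with 'x'
2 → no match — must end with 'x'
3 → no match — must end with 'x'
4 → no match
5 → no match
6 → match
7 → no match

6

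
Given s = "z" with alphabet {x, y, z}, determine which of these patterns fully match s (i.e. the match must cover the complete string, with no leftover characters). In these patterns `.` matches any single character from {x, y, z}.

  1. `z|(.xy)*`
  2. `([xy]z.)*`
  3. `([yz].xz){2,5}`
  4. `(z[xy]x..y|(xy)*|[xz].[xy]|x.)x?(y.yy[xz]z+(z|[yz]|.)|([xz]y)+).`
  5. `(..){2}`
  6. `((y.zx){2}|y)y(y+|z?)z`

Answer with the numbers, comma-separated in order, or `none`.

1

1 → match
2 → no match
3 → no match — must end with "xz"
4 → no match
5 → no match
6 → no match — must start with "y"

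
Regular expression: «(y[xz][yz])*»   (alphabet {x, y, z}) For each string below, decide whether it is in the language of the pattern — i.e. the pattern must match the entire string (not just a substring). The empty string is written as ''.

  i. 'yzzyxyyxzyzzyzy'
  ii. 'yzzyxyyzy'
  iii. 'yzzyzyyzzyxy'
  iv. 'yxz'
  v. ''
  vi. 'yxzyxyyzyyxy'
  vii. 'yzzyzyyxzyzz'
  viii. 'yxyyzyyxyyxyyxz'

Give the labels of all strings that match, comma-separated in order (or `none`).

i, ii, iii, iv, v, vi, vii, viii

i → match
ii → match
iii → match
iv → match
v → match
vi → match
vii → match
viii → match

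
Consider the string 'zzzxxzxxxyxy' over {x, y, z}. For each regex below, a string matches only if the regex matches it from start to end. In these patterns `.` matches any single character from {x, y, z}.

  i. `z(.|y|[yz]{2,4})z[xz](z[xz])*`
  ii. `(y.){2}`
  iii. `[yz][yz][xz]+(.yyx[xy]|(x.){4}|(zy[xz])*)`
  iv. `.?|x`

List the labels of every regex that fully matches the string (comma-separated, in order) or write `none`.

i → no match
ii → no match — must start with 'y'
iii → match
iv → no match

iii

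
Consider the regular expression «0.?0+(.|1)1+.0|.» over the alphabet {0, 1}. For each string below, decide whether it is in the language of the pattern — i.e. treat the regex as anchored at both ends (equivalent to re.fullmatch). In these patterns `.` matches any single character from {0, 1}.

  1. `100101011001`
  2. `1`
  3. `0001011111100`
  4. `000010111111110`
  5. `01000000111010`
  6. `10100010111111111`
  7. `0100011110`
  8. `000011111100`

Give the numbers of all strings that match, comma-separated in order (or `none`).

1 → no match
2 → match
3 → no match
4 → no match
5 → no match
6 → no match
7 → match
8 → match

2, 7, 8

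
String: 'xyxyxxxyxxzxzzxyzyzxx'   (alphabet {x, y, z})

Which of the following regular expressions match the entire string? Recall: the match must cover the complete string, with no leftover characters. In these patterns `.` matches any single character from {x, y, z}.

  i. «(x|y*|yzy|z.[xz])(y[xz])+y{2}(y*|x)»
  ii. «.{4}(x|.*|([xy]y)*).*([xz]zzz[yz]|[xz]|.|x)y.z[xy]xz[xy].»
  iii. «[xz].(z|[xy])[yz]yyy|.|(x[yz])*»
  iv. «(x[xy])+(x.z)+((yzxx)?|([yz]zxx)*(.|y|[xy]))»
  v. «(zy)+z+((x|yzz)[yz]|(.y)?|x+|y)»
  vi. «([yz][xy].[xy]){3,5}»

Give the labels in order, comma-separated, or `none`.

i → no match
ii → no match
iii → no match
iv → match
v → no match — must start with 'zy'
vi → no match

iv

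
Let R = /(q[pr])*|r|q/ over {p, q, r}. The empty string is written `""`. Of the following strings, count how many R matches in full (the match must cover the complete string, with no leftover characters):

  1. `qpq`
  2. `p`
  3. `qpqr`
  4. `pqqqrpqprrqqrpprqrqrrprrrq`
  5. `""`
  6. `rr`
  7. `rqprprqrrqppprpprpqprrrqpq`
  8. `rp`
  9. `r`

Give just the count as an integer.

3

1 → no match
2 → no match
3 → match
4 → no match
5 → match
6 → no match
7 → no match
8 → no match
9 → match
Total matched: 3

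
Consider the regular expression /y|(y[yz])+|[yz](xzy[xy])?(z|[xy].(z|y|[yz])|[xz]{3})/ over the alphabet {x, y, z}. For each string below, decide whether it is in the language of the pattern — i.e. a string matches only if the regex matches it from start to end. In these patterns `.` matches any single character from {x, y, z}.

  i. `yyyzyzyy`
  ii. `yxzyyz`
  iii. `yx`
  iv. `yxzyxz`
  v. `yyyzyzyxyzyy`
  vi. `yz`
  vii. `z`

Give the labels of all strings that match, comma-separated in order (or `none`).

i → match
ii → match
iii → no match
iv → match
v → no match
vi → match
vii → no match

i, ii, iv, vi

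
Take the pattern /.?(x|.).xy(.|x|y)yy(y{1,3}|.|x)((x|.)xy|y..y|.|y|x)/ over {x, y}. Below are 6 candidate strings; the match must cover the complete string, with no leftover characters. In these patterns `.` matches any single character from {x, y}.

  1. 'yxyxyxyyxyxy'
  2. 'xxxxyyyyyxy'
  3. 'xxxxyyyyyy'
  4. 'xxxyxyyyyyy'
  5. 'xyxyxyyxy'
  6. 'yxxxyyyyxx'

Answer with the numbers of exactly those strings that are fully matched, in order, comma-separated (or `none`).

1. 'yxyxyxyyxyxy' → match
2. 'xxxxyyyyyxy' → no match
3. 'xxxxyyyyyy' → match
4. 'xxxyxyyyyyy' → match
5. 'xyxyxyyxy' → match
6. 'yxxxyyyyxx' → match

1, 3, 4, 5, 6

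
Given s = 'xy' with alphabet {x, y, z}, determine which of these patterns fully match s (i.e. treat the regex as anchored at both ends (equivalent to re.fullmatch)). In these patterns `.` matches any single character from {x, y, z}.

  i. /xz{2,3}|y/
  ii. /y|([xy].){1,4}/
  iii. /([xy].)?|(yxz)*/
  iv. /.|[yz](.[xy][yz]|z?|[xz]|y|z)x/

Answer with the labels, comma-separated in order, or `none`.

i → no match
ii → match
iii → match
iv → no match

ii, iii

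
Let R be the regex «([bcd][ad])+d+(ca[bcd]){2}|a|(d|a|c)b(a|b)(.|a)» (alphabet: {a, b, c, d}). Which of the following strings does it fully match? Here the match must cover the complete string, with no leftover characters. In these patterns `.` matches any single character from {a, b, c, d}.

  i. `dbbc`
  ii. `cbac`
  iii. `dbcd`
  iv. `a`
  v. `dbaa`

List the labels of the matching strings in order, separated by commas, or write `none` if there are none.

i, ii, iv, v

i → match
ii → match
iii → no match
iv → match
v → match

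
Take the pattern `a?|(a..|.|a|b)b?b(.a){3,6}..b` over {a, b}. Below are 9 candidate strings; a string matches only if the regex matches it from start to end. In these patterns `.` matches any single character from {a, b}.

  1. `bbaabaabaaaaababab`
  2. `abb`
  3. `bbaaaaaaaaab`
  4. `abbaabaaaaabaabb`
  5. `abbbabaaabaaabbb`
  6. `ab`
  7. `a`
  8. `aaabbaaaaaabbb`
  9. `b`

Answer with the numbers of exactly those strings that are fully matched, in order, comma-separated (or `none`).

1 → no match
2 → no match
3 → no match
4 → match
5 → match
6 → no match
7 → match
8 → match
9 → no match

4, 5, 7, 8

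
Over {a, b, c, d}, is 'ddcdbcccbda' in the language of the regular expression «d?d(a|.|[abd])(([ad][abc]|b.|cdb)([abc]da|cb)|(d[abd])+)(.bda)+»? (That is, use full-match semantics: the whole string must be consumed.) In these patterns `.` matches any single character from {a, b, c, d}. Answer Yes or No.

No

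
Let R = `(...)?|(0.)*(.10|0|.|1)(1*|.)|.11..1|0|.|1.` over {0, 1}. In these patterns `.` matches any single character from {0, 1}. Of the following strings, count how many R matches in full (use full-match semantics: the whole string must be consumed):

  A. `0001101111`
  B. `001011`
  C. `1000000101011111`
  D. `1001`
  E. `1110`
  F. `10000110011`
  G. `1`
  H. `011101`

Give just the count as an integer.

2

A. `0001101111` → no match
B. `001011` → no match
C → no match
D. `1001` → no match
E. `1110` → no match
F. `10000110011` → no match
G. `1` → match
H. `011101` → match
Total matched: 2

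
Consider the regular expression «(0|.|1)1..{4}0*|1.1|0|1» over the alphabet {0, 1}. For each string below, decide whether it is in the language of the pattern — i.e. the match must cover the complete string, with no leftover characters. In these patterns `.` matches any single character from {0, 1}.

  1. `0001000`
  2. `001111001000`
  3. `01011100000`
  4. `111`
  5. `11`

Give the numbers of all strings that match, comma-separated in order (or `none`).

1 → no match
2 → no match
3 → match
4 → match
5 → no match

3, 4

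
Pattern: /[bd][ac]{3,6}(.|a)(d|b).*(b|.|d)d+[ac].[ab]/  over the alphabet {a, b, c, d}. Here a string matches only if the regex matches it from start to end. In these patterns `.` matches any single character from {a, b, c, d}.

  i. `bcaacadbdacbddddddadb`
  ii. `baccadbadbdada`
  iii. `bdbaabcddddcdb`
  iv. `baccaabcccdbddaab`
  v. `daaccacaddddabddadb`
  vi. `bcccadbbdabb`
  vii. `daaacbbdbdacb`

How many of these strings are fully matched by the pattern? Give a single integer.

6

i → match
ii → match
iii → no match
iv → match
v → match
vi. `bcccadbbdabb` → match
vii → match
Total matched: 6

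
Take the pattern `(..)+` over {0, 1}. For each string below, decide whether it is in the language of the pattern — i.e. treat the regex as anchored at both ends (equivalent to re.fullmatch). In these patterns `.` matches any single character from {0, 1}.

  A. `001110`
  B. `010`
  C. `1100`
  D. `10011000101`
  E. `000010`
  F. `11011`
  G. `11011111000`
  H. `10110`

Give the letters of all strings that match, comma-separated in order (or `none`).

A → match
B → no match
C → match
D → no match
E → match
F → no match
G → no match
H → no match

A, C, E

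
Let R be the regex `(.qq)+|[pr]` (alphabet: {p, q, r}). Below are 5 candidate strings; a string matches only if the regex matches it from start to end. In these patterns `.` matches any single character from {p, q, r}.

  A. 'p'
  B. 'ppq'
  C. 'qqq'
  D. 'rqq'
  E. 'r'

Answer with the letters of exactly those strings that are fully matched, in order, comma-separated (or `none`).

A → match
B → no match
C → match
D → match
E → match

A, C, D, E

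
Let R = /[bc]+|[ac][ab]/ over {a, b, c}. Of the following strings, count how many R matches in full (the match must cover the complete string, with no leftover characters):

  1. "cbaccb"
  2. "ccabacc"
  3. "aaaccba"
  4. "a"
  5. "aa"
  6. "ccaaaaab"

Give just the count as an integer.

1

1. "cbaccb" → no match
2. "ccabacc" → no match
3. "aaaccba" → no match
4. "a" → no match
5. "aa" → match
6. "ccaaaaab" → no match
Total matched: 1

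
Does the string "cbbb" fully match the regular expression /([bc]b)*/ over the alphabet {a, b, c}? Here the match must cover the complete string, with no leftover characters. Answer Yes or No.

Yes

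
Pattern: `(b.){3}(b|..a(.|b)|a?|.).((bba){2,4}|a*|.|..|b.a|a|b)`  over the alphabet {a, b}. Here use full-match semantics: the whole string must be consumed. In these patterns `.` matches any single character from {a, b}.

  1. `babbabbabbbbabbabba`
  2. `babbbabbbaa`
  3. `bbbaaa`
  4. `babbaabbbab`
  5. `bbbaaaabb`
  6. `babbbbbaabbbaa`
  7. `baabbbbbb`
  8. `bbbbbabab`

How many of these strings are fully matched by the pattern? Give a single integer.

3

1 → no match
2 → match
3 → no match
4 → no match
5 → no match
6 → match
7 → no match
8 → match
Total matched: 3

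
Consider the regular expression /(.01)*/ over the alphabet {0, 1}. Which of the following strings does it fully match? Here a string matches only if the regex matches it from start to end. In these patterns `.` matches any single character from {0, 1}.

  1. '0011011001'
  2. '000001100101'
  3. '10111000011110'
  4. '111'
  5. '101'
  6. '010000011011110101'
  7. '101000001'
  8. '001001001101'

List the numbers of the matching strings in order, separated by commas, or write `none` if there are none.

5, 8

1 → no match
2 → no match
3 → no match
4 → no match
5 → match
6 → no match
7 → no match
8 → match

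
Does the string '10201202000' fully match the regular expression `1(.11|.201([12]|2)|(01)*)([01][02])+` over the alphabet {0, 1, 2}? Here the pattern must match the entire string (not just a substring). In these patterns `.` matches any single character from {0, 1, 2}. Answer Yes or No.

No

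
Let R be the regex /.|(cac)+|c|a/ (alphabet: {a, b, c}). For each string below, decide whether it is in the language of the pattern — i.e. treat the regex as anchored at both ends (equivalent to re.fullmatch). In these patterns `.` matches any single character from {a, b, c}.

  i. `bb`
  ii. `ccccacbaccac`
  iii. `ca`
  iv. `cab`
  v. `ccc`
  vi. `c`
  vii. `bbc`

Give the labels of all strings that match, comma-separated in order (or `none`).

vi

i → no match
ii → no match
iii → no match
iv → no match
v → no match
vi → match
vii → no match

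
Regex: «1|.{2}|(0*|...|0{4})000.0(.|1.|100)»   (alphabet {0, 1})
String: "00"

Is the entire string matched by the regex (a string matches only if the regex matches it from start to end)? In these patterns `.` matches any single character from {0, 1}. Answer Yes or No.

Yes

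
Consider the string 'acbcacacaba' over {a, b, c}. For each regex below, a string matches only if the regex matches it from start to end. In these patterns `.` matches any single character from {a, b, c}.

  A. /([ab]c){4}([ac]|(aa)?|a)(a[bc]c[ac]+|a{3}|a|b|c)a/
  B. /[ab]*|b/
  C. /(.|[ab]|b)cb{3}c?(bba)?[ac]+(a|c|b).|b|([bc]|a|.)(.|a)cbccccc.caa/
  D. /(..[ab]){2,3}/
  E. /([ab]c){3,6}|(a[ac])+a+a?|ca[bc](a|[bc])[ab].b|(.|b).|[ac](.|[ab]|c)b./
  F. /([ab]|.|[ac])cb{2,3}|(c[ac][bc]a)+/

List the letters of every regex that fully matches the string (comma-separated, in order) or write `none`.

A → match
B → no match
C → no match
D → no match
E → no match
F → no match

A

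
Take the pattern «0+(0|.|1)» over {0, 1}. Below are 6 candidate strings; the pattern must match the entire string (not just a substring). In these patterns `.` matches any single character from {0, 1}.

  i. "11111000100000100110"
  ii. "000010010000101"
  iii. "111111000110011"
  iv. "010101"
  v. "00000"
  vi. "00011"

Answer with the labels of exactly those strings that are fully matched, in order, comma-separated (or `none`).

i → no match — must start with "0"
ii → no match
iii → no match — must start with "0"
iv → no match
v → match
vi → no match

v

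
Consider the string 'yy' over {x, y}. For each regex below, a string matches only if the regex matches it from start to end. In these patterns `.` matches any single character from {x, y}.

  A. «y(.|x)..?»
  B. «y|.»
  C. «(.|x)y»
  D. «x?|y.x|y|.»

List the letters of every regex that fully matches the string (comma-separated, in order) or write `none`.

A → no match
B → no match
C → match
D → no match

C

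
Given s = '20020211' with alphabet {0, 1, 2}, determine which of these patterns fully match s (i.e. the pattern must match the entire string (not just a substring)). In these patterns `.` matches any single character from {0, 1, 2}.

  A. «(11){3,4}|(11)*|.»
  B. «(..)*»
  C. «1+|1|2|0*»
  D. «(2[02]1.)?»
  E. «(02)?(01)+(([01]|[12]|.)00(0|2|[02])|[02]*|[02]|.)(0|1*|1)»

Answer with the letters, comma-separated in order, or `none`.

A → no match
B → match
C → no match
D → no match
E → no match

B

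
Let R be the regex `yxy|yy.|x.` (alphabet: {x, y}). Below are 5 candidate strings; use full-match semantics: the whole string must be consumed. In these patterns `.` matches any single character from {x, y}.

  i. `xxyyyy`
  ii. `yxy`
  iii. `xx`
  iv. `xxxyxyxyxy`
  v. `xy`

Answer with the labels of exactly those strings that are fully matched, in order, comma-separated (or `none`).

i → no match
ii → match
iii → match
iv → no match
v → match

ii, iii, v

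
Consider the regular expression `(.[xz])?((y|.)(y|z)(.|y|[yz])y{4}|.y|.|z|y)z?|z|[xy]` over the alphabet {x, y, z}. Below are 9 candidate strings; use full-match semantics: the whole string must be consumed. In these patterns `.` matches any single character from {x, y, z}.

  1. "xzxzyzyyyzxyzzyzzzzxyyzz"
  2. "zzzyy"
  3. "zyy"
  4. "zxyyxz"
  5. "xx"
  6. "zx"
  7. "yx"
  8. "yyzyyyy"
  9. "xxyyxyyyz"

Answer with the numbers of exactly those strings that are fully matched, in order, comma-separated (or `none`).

1 → no match
2 → no match
3 → no match
4 → no match
5 → no match
6 → no match
7 → no match
8 → match
9 → no match

8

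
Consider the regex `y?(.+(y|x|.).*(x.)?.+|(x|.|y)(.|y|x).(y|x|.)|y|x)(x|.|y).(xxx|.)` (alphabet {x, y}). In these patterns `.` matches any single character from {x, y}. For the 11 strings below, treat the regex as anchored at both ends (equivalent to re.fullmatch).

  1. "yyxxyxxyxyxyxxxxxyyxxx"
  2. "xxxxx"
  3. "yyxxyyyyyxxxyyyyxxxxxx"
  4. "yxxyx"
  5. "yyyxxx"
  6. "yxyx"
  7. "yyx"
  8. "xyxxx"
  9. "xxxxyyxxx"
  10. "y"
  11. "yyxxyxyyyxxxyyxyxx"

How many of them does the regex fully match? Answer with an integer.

7

1 → match
2 → no match
3 → match
4 → match
5 → match
6 → match
7 → no match
8 → no match
9 → match
10 → no match
11 → match
Total matched: 7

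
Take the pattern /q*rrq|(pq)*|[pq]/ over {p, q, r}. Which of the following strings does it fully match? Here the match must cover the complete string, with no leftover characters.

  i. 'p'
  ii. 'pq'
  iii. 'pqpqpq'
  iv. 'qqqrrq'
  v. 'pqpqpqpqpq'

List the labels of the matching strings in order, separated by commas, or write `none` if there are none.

i, ii, iii, iv, v

i → match
ii → match
iii → match
iv → match
v → match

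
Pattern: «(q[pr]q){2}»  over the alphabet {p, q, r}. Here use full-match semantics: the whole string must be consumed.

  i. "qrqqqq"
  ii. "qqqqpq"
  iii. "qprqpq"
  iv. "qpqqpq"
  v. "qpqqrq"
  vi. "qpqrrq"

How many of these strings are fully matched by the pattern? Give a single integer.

i. "qrqqqq" → no match
ii. "qqqqpq" → no match
iii. "qprqpq" → no match
iv. "qpqqpq" → match
v. "qpqqrq" → match
vi. "qpqrrq" → no match
Total matched: 2

2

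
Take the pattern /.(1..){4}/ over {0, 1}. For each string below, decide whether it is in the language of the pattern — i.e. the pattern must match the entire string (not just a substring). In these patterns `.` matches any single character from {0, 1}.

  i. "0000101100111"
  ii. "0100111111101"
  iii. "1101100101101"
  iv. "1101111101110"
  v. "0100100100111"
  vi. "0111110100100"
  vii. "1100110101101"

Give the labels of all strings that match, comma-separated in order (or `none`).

ii, iii, iv, v, vi, vii

i → no match
ii → match
iii → match
iv → match
v → match
vi → match
vii → match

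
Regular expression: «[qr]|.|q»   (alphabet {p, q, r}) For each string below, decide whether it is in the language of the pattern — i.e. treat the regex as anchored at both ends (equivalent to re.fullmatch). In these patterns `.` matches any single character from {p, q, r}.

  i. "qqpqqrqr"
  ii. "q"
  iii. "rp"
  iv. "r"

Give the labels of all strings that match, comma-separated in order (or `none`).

ii, iv

i → no match
ii → match
iii → no match
iv → match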